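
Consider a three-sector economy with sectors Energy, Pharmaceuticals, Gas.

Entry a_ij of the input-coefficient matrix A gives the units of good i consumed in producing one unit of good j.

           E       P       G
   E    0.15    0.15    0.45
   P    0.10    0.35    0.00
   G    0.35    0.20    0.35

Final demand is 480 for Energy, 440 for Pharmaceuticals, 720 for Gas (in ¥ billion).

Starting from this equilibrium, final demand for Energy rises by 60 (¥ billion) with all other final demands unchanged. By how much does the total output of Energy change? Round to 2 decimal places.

Δx_E = 106.51

I − A =
  [   0.85    -0.15    -0.45]
  [  -0.10     0.65     0.00]
  [  -0.35    -0.20     0.65]
Cofactors of I−A, C_ij = (−1)^(i+j)·(minor ij) (rows/columns in the sector order above):
  C_11 = (0.65)(0.65) − (0.00)(-0.20) = 0.4225
  C_12 = −[(-0.10)(0.65) − (0.00)(-0.35)] = 0.0650
  C_13 = (-0.10)(-0.20) − (0.65)(-0.35) = 0.2475
  C_21 = −[(-0.15)(0.65) − (-0.45)(-0.20)] = 0.1875
  C_22 = (0.85)(0.65) − (-0.45)(-0.35) = 0.3950
  C_23 = −[(0.85)(-0.20) − (-0.15)(-0.35)] = 0.2225
  C_31 = (-0.15)(0.00) − (-0.45)(0.65) = 0.2925
  C_32 = −[(0.85)(0.00) − (-0.45)(-0.10)] = 0.0450
  C_33 = (0.85)(0.65) − (-0.15)(-0.10) = 0.5375
det(I−A) = Σ_j (I−A)_1j·C_1j = (0.85)(0.4225) + (-0.15)(0.0650) + (-0.45)(0.2475) = 0.2380
adj(I−A) = Cᵀ =
  [ 0.4225   0.1875   0.2925]
  [ 0.0650   0.3950   0.0450]
  [ 0.2475   0.2225   0.5375]
(I − A)⁻¹ = adj(I−A) / det(I−A) ≈
  [   1.7752     0.7878     1.2290]
  [   0.2731     1.6597     0.1891]
  [   1.0399     0.9349     2.2584]
Δx = (I − A)⁻¹ Δd with Δd having +60 in the Energy component and 0 elsewhere.
So Δx_E = L_EE · (+60), where L_EE = adj(I−A)_EE / det(I−A) = 0.4225 / 0.2380.
Δx_E = 0.4225 × (+60) / 0.2380 = 25.35 / 0.2380 ≈ 106.51.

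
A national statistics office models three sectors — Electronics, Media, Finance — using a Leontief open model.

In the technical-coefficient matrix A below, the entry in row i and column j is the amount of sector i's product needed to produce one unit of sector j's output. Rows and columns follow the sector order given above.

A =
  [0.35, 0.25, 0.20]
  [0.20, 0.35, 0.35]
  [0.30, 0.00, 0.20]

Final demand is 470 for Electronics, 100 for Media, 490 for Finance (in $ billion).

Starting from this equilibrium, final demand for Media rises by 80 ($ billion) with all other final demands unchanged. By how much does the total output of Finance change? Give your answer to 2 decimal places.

Δx_F = 25.78

I − A =
  [   0.65    -0.25    -0.20]
  [  -0.20     0.65    -0.35]
  [  -0.30     0.00     0.80]
Cofactors of I−A, C_ij = (−1)^(i+j)·(minor ij) (rows/columns in the sector order above):
  C_11 = (0.65)(0.80) − (-0.35)(0.00) = 0.5200
  C_12 = −[(-0.20)(0.80) − (-0.35)(-0.30)] = 0.2650
  C_13 = (-0.20)(0.00) − (0.65)(-0.30) = 0.1950
  C_21 = −[(-0.25)(0.80) − (-0.20)(0.00)] = 0.2000
  C_22 = (0.65)(0.80) − (-0.20)(-0.30) = 0.4600
  C_23 = −[(0.65)(0.00) − (-0.25)(-0.30)] = 0.0750
  C_31 = (-0.25)(-0.35) − (-0.20)(0.65) = 0.2175
  C_32 = −[(0.65)(-0.35) − (-0.20)(-0.20)] = 0.2675
  C_33 = (0.65)(0.65) − (-0.25)(-0.20) = 0.3725
det(I−A) = Σ_j (I−A)_1j·C_1j = (0.65)(0.5200) + (-0.25)(0.2650) + (-0.20)(0.1950) = 0.23275
adj(I−A) = Cᵀ =
  [ 0.5200   0.2000   0.2175]
  [ 0.2650   0.4600   0.2675]
  [ 0.1950   0.0750   0.3725]
(I − A)⁻¹ = adj(I−A) / det(I−A) ≈
  [   2.2342     0.8593     0.9345]
  [   1.1386     1.9764     1.1493]
  [   0.8378     0.3222     1.6004]
Δx = (I − A)⁻¹ Δd with Δd having +80 in the Media component and 0 elsewhere.
So Δx_F = L_FM · (+80), where L_FM = adj(I−A)_FM / det(I−A) = 0.0750 / 0.23275.
Δx_F = 0.0750 × (+80) / 0.23275 = 6.00 / 0.23275 ≈ 25.78.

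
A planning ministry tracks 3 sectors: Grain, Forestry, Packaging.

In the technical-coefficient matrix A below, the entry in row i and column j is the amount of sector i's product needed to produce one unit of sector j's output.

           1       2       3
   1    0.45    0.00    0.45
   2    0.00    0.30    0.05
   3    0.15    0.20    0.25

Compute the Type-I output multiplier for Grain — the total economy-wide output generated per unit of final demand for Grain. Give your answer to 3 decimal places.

m_1 = 2.659

I − A =
  [   0.55     0.00    -0.45]
  [   0.00     0.70    -0.05]
  [  -0.15    -0.20     0.75]
Cofactors of I−A, C_ij = (−1)^(i+j)·(minor ij) (rows/columns in the sector order above):
  C_11 = (0.70)(0.75) − (-0.05)(-0.20) = 0.5150
  C_12 = −[(0.00)(0.75) − (-0.05)(-0.15)] = 0.0075
  C_13 = (0.00)(-0.20) − (0.70)(-0.15) = 0.1050
  C_21 = −[(0.00)(0.75) − (-0.45)(-0.20)] = 0.0900
  C_22 = (0.55)(0.75) − (-0.45)(-0.15) = 0.3450
  C_23 = −[(0.55)(-0.20) − (0.00)(-0.15)] = 0.1100
  C_31 = (0.00)(-0.05) − (-0.45)(0.70) = 0.3150
  C_32 = −[(0.55)(-0.05) − (-0.45)(0.00)] = 0.0275
  C_33 = (0.55)(0.70) − (0.00)(0.00) = 0.3850
det(I−A) = Σ_j (I−A)_1j·C_1j = (0.55)(0.5150) + (0.00)(0.0075) + (-0.45)(0.1050) = 0.2360
adj(I−A) = Cᵀ =
  [ 0.5150   0.0900   0.3150]
  [ 0.0075   0.3450   0.0275]
  [ 0.1050   0.1100   0.3850]
(I − A)⁻¹ = adj(I−A) / det(I−A) ≈
  [   2.1822     0.3814     1.3347]
  [   0.0318     1.4619     0.1165]
  [   0.4449     0.4661     1.6314]
The output multiplier for sector j is the column-j sum of the Leontief inverse (I − A)⁻¹ = adj(I−A) / det(I−A).
Column 1 of adj(I−A): (0.5150, 0.0075, 0.1050); det(I−A) = 0.2360.
m_1 = (0.5150 + 0.0075 + 0.1050) / 0.2360 = 0.6275 / 0.2360 ≈ 2.659.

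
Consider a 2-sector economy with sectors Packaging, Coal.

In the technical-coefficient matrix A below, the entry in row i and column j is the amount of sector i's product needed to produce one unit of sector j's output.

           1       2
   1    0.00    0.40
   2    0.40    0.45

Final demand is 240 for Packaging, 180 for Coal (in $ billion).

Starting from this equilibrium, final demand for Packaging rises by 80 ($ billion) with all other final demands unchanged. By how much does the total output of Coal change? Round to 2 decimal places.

I − A =
  [   1.00    -0.40]
  [  -0.40     0.55]
det(I−A) = (1.00)(0.55) − (-0.40)(-0.40) = 0.3900
adj(I−A) = [[0.55, 0.40], [0.40, 1.00]]
(I − A)⁻¹ = adj(I−A) / det(I−A) ≈
  [   1.4103     1.0256]
  [   1.0256     2.5641]
Δx = (I − A)⁻¹ Δd with Δd having +80 in the Packaging component and 0 elsewhere.
So Δx_2 = L_21 · (+80), where L_21 = adj(I−A)_21 / det(I−A) = 0.40 / 0.3900.
Δx_2 = 0.40 × (+80) / 0.3900 = 32.00 / 0.3900 ≈ 82.05.

Δx_2 = 82.05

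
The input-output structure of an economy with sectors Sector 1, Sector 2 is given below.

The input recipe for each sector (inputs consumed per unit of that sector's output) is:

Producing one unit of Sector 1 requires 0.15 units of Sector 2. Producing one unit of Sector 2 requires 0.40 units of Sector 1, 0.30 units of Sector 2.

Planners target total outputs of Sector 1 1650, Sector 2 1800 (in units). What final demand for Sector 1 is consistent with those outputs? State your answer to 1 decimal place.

I − A =
  [   1.00    -0.40]
  [  -0.15     0.70]
d = (I − A) x:
  d_1 = (+1.00)·1650 + (-0.40)·1800 = 930.0
  d_2 = (-0.15)·1650 + (+0.70)·1800 = 1012.5

d_1 = 930.0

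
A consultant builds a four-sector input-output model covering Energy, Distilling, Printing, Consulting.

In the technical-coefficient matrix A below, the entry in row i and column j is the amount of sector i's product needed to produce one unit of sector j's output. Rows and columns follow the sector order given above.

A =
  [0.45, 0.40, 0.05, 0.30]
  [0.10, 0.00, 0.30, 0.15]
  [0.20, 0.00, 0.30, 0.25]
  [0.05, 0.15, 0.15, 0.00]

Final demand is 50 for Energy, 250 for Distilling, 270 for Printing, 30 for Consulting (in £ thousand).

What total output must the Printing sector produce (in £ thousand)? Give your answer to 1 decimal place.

x_P = 673.3

I − A =
  [   0.55    -0.40    -0.05    -0.30]
  [  -0.10     1.00    -0.30    -0.15]
  [  -0.20     0.00     0.70    -0.25]
  [  -0.05    -0.15    -0.15     1.00]
Compute the cofactors C_ij = (−1)^(i+j)·(3×3 minor ij) of I−A; the adjugate is their transpose:
adj(I−A) = Cᵀ =
  [ 0.635500   0.298375   0.236375   0.294500]
  [ 0.139750   0.334250   0.182750   0.137750]
  [ 0.211750   0.114625   0.475125   0.199500]
  [ 0.084500   0.082250   0.110500   0.323000]
det(I−A) = Σ_j (I−A)_1j·C_1j = (0.55)(0.635500) + (-0.40)(0.139750) + (-0.05)(0.211750) + (-0.30)(0.084500) = 0.2576875
(I − A)⁻¹ = adj(I−A) / det(I−A) ≈
  [   2.4662     1.1579     0.9173     1.1429]
  [   0.5423     1.2971     0.7092     0.5346]
  [   0.8217     0.4448     1.8438     0.7742]
  [   0.3279     0.3192     0.4288     1.2535]
x = (I − A)⁻¹ d = adj(I−A)·d / det(I−A), with det(I−A) = 0.2576875:
  x_E = (0.635500·50 + 0.298375·250 + 0.236375·270 + 0.294500·30) / 0.2576875 = 179.025 / 0.2576875 ≈ 694.7
  x_D = (0.139750·50 + 0.334250·250 + 0.182750·270 + 0.137750·30) / 0.2576875 = 144.025 / 0.2576875 ≈ 558.9
  x_P = (0.211750·50 + 0.114625·250 + 0.475125·270 + 0.199500·30) / 0.2576875 = 173.5125 / 0.2576875 ≈ 673.3
  x_C = (0.084500·50 + 0.082250·250 + 0.110500·270 + 0.323000·30) / 0.2576875 = 64.3125 / 0.2576875 ≈ 249.6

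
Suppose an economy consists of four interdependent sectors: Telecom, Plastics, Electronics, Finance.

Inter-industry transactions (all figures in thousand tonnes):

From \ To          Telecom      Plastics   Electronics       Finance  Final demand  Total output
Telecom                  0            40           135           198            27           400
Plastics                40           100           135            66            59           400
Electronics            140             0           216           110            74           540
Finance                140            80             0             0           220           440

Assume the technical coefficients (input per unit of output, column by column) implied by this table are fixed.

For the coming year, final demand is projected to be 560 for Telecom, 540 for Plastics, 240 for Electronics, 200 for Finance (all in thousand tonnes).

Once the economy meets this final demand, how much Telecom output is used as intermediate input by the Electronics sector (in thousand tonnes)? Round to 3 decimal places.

Technical coefficients a_ij = z_ij / X_j:
  a_TT = 0/400 = 0.00, a_PT = 40/400 = 0.10, a_ET = 140/400 = 0.35, a_FT = 140/400 = 0.35
  a_TP = 40/400 = 0.10, a_PP = 100/400 = 0.25, a_EP = 0/400 = 0.00, a_FP = 80/400 = 0.20
  a_TE = 135/540 = 0.25, a_PE = 135/540 = 0.25, a_EE = 216/540 = 0.40, a_FE = 0/540 = 0.00
  a_TF = 198/440 = 0.45, a_PF = 66/440 = 0.15, a_EF = 110/440 = 0.25, a_FF = 0/440 = 0.00
I − A =
  [   1.00    -0.10    -0.25    -0.45]
  [  -0.10     0.75    -0.25    -0.15]
  [  -0.35     0.00     0.60    -0.25]
  [  -0.35    -0.20     0.00     1.00]
Compute the cofactors C_ij = (−1)^(i+j)·(3×3 minor ij) of I−A; the adjugate is their transpose:
adj(I−A) = Cᵀ =
  [ 0.419500   0.126500   0.227500   0.264625]
  [ 0.200875   0.396125   0.248750   0.212000]
  [ 0.322625   0.125250   0.577625   0.308375]
  [ 0.187000   0.123500   0.129375   0.369625]
det(I−A) = Σ_j (I−A)_1j·C_1j = (1.00)(0.419500) + (-0.10)(0.200875) + (-0.25)(0.322625) + (-0.45)(0.187000) = 0.23460625
(I − A)⁻¹ = adj(I−A) / det(I−A) ≈
  [   1.7881     0.5392     0.9697     1.1280]
  [   0.8562     1.6885     1.0603     0.9036]
  [   1.3752     0.5339     2.4621     1.3144]
  [   0.7971     0.5264     0.5515     1.5755]
First solve x = (I − A)⁻¹ d = adj(I−A)·d / det(I−A); in particular x_E = (0.322625·560 + 0.125250·540 + 0.577625·240 + 0.308375·200) / 0.23460625 = 448.61 / 0.23460625 ≈ 1912.18265.
Intermediate flow from T to E: z_TE = a_TE · x_E = 0.25 × 448.61 / 0.23460625 = 112.1525 / 0.23460625 ≈ 478.046.

z_TE = 478.046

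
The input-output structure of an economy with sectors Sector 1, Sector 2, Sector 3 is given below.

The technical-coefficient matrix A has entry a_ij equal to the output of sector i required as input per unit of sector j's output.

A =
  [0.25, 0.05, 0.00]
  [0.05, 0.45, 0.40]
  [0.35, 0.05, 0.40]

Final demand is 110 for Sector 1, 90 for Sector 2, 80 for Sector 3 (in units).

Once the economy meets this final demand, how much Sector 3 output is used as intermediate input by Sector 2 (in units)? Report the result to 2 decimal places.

z_32 = 18.57

I − A =
  [   0.75    -0.05     0.00]
  [  -0.05     0.55    -0.40]
  [  -0.35    -0.05     0.60]
Cofactors of I−A, C_ij = (−1)^(i+j)·(minor ij) (rows/columns in the sector order above):
  C_11 = (0.55)(0.60) − (-0.40)(-0.05) = 0.3100
  C_12 = −[(-0.05)(0.60) − (-0.40)(-0.35)] = 0.1700
  C_13 = (-0.05)(-0.05) − (0.55)(-0.35) = 0.1950
  C_21 = −[(-0.05)(0.60) − (0.00)(-0.05)] = 0.0300
  C_22 = (0.75)(0.60) − (0.00)(-0.35) = 0.4500
  C_23 = −[(0.75)(-0.05) − (-0.05)(-0.35)] = 0.0550
  C_31 = (-0.05)(-0.40) − (0.00)(0.55) = 0.0200
  C_32 = −[(0.75)(-0.40) − (0.00)(-0.05)] = 0.3000
  C_33 = (0.75)(0.55) − (-0.05)(-0.05) = 0.4100
det(I−A) = Σ_j (I−A)_1j·C_1j = (0.75)(0.3100) + (-0.05)(0.1700) + (0.00)(0.1950) = 0.2240
adj(I−A) = Cᵀ =
  [ 0.3100   0.0300   0.0200]
  [ 0.1700   0.4500   0.3000]
  [ 0.1950   0.0550   0.4100]
(I − A)⁻¹ = adj(I−A) / det(I−A) ≈
  [   1.3839     0.1339     0.0893]
  [   0.7589     2.0089     1.3393]
  [   0.8705     0.2455     1.8304]
First solve x = (I − A)⁻¹ d = adj(I−A)·d / det(I−A); in particular x_2 = (0.1700·110 + 0.4500·90 + 0.3000·80) / 0.2240 = 83.20 / 0.2240 ≈ 371.4286.
Intermediate flow from 3 to 2: z_32 = a_32 · x_2 = 0.05 × 83.20 / 0.2240 = 4.16 / 0.2240 ≈ 18.57.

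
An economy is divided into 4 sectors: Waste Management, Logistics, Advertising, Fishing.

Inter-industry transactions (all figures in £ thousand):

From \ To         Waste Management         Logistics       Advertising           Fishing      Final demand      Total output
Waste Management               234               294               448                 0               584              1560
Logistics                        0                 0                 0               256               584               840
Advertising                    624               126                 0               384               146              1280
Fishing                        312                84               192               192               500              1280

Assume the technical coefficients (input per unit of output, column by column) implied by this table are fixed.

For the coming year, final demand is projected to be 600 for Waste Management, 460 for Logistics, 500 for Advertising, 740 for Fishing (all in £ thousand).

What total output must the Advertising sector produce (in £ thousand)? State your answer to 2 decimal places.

x_3 = 1855.66

Technical coefficients a_ij = z_ij / X_j:
  a_11 = 234/1560 = 0.15, a_21 = 0/1560 = 0.00, a_31 = 624/1560 = 0.40, a_41 = 312/1560 = 0.20
  a_12 = 294/840 = 0.35, a_22 = 0/840 = 0.00, a_32 = 126/840 = 0.15, a_42 = 84/840 = 0.10
  a_13 = 448/1280 = 0.35, a_23 = 0/1280 = 0.00, a_33 = 0/1280 = 0.00, a_43 = 192/1280 = 0.15
  a_14 = 0/1280 = 0.00, a_24 = 256/1280 = 0.20, a_34 = 384/1280 = 0.30, a_44 = 192/1280 = 0.15
I − A =
  [   0.85    -0.35    -0.35     0.00]
  [   0.00     1.00     0.00    -0.20]
  [  -0.40    -0.15     1.00    -0.30]
  [  -0.20    -0.10    -0.15     0.85]
Compute the cofactors C_ij = (−1)^(i+j)·(3×3 minor ij) of I−A; the adjugate is their transpose:
adj(I−A) = Cᵀ =
  [ 0.780500   0.336875   0.301000   0.185500]
  [ 0.052000   0.544250   0.039500   0.142000]
  [ 0.398000   0.273875   0.691500   0.308500]
  [ 0.260000   0.191625   0.197500   0.710000]
det(I−A) = Σ_j (I−A)_1j·C_1j = (0.85)(0.780500) + (-0.35)(0.052000) + (-0.35)(0.398000) + (0.00)(0.260000) = 0.505925
(I − A)⁻¹ = adj(I−A) / det(I−A) ≈
  [   1.5427     0.6659     0.5949     0.3667]
  [   0.1028     1.0758     0.0781     0.2807]
  [   0.7867     0.5413     1.3668     0.6098]
  [   0.5139     0.3788     0.3904     1.4034]
x = (I − A)⁻¹ d = adj(I−A)·d / det(I−A), with det(I−A) = 0.505925:
  x_1 = (0.780500·600 + 0.336875·460 + 0.301000·500 + 0.185500·740) / 0.505925 = 911.0325 / 0.505925 ≈ 1800.73
  x_2 = (0.052000·600 + 0.544250·460 + 0.039500·500 + 0.142000·740) / 0.505925 = 406.385 / 0.505925 ≈ 803.25
  x_3 = (0.398000·600 + 0.273875·460 + 0.691500·500 + 0.308500·740) / 0.505925 = 938.8225 / 0.505925 ≈ 1855.66
  x_4 = (0.260000·600 + 0.191625·460 + 0.197500·500 + 0.710000·740) / 0.505925 = 868.2975 / 0.505925 ≈ 1716.26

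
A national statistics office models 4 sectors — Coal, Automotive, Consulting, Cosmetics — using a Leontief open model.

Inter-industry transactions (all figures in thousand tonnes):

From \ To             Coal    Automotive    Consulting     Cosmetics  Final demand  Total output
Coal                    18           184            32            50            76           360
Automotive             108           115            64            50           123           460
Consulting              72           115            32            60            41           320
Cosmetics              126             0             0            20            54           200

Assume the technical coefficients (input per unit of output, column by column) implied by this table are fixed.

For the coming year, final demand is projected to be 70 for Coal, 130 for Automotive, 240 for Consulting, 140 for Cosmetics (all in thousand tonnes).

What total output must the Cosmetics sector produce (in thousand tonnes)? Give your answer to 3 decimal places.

x_4 = 364.129

Technical coefficients a_ij = z_ij / X_j:
  a_11 = 18/360 = 0.05, a_21 = 108/360 = 0.30, a_31 = 72/360 = 0.20, a_41 = 126/360 = 0.35
  a_12 = 184/460 = 0.40, a_22 = 115/460 = 0.25, a_32 = 115/460 = 0.25, a_42 = 0/460 = 0.00
  a_13 = 32/320 = 0.10, a_23 = 64/320 = 0.20, a_33 = 32/320 = 0.10, a_43 = 0/320 = 0.00
  a_14 = 50/200 = 0.25, a_24 = 50/200 = 0.25, a_34 = 60/200 = 0.30, a_44 = 20/200 = 0.10
I − A =
  [   0.95    -0.40    -0.10    -0.25]
  [  -0.30     0.75    -0.20    -0.25]
  [  -0.20    -0.25     0.90    -0.30]
  [  -0.35     0.00     0.00     0.90]
Compute the cofactors C_ij = (−1)^(i+j)·(3×3 minor ij) of I−A; the adjugate is their transpose:
adj(I−A) = Cᵀ =
  [ 0.562500   0.346500   0.139500   0.299000]
  [ 0.378750   0.662250   0.189250   0.352250]
  [ 0.303125   0.305875   0.432625   0.313375]
  [ 0.218750   0.134750   0.054250   0.447250]
det(I−A) = Σ_j (I−A)_1j·C_1j = (0.95)(0.562500) + (-0.40)(0.378750) + (-0.10)(0.303125) + (-0.25)(0.218750) = 0.297875
(I − A)⁻¹ = adj(I−A) / det(I−A) ≈
  [   1.8884     1.1632     0.4683     1.0038]
  [   1.2715     2.2232     0.6353     1.1825]
  [   1.0176     1.0269     1.4524     1.0520]
  [   0.7344     0.4524     0.1821     1.5015]
x = (I − A)⁻¹ d = adj(I−A)·d / det(I−A), with det(I−A) = 0.297875:
  x_1 = (0.562500·70 + 0.346500·130 + 0.139500·240 + 0.299000·140) / 0.297875 = 159.76 / 0.297875 ≈ 536.332
  x_2 = (0.378750·70 + 0.662250·130 + 0.189250·240 + 0.352250·140) / 0.297875 = 207.34 / 0.297875 ≈ 696.064
  x_3 = (0.303125·70 + 0.305875·130 + 0.432625·240 + 0.313375·140) / 0.297875 = 208.685 / 0.297875 ≈ 700.579
  x_4 = (0.218750·70 + 0.134750·130 + 0.054250·240 + 0.447250·140) / 0.297875 = 108.465 / 0.297875 ≈ 364.129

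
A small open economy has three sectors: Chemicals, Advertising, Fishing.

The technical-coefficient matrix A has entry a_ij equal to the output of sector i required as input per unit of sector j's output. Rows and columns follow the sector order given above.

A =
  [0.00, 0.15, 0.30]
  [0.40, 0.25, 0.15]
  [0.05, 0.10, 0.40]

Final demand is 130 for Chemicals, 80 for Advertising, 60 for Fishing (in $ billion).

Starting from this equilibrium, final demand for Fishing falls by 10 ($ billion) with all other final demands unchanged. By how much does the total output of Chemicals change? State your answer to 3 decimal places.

I − A =
  [   1.00    -0.15    -0.30]
  [  -0.40     0.75    -0.15]
  [  -0.05    -0.10     0.60]
Cofactors of I−A, C_ij = (−1)^(i+j)·(minor ij) (rows/columns in the sector order above):
  C_11 = (0.75)(0.60) − (-0.15)(-0.10) = 0.4350
  C_12 = −[(-0.40)(0.60) − (-0.15)(-0.05)] = 0.2475
  C_13 = (-0.40)(-0.10) − (0.75)(-0.05) = 0.0775
  C_21 = −[(-0.15)(0.60) − (-0.30)(-0.10)] = 0.1200
  C_22 = (1.00)(0.60) − (-0.30)(-0.05) = 0.5850
  C_23 = −[(1.00)(-0.10) − (-0.15)(-0.05)] = 0.1075
  C_31 = (-0.15)(-0.15) − (-0.30)(0.75) = 0.2475
  C_32 = −[(1.00)(-0.15) − (-0.30)(-0.40)] = 0.2700
  C_33 = (1.00)(0.75) − (-0.15)(-0.40) = 0.6900
det(I−A) = Σ_j (I−A)_1j·C_1j = (1.00)(0.4350) + (-0.15)(0.2475) + (-0.30)(0.0775) = 0.374625
adj(I−A) = Cᵀ =
  [ 0.4350   0.1200   0.2475]
  [ 0.2475   0.5850   0.2700]
  [ 0.0775   0.1075   0.6900]
(I − A)⁻¹ = adj(I−A) / det(I−A) ≈
  [   1.1612     0.3203     0.6607]
  [   0.6607     1.5616     0.7207]
  [   0.2069     0.2870     1.8418]
Δx = (I − A)⁻¹ Δd with Δd having -10 in the Fishing component and 0 elsewhere.
So Δx_C = L_CF · (-10), where L_CF = adj(I−A)_CF / det(I−A) = 0.2475 / 0.374625.
Δx_C = 0.2475 × (-10) / 0.374625 = -2.475 / 0.374625 ≈ -6.607.

Δx_C = -6.607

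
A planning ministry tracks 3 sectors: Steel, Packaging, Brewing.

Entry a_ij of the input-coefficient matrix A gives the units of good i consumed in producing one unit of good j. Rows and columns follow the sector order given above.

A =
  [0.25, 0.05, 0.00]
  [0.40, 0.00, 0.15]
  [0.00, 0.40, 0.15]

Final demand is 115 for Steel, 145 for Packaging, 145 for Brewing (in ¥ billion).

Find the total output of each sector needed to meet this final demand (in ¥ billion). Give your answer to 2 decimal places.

I − A =
  [   0.75    -0.05     0.00]
  [  -0.40     1.00    -0.15]
  [   0.00    -0.40     0.85]
Cofactors of I−A, C_ij = (−1)^(i+j)·(minor ij) (rows/columns in the sector order above):
  C_11 = (1.00)(0.85) − (-0.15)(-0.40) = 0.7900
  C_12 = −[(-0.40)(0.85) − (-0.15)(0.00)] = 0.3400
  C_13 = (-0.40)(-0.40) − (1.00)(0.00) = 0.1600
  C_21 = −[(-0.05)(0.85) − (0.00)(-0.40)] = 0.0425
  C_22 = (0.75)(0.85) − (0.00)(0.00) = 0.6375
  C_23 = −[(0.75)(-0.40) − (-0.05)(0.00)] = 0.3000
  C_31 = (-0.05)(-0.15) − (0.00)(1.00) = 0.0075
  C_32 = −[(0.75)(-0.15) − (0.00)(-0.40)] = 0.1125
  C_33 = (0.75)(1.00) − (-0.05)(-0.40) = 0.7300
det(I−A) = Σ_j (I−A)_1j·C_1j = (0.75)(0.7900) + (-0.05)(0.3400) + (0.00)(0.1600) = 0.5755
adj(I−A) = Cᵀ =
  [ 0.7900   0.0425   0.0075]
  [ 0.3400   0.6375   0.1125]
  [ 0.1600   0.3000   0.7300]
(I − A)⁻¹ = adj(I−A) / det(I−A) ≈
  [   1.3727     0.0738     0.0130]
  [   0.5908     1.1077     0.1955]
  [   0.2780     0.5213     1.2685]
x = (I − A)⁻¹ d = adj(I−A)·d / det(I−A), with det(I−A) = 0.5755:
  x_S = (0.7900·115 + 0.0425·145 + 0.0075·145) / 0.5755 = 98.10 / 0.5755 ≈ 170.46
  x_P = (0.3400·115 + 0.6375·145 + 0.1125·145) / 0.5755 = 147.85 / 0.5755 ≈ 256.91
  x_B = (0.1600·115 + 0.3000·145 + 0.7300·145) / 0.5755 = 167.75 / 0.5755 ≈ 291.49

x_S = 170.46, x_P = 256.91, x_B = 291.49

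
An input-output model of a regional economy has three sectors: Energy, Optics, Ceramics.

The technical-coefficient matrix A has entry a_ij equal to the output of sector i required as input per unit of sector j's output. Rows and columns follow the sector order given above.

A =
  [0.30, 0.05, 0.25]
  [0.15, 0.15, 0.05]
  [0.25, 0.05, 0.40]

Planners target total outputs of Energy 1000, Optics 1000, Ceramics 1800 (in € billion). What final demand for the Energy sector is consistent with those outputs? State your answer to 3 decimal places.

d_1 = 200.000

I − A =
  [   0.70    -0.05    -0.25]
  [  -0.15     0.85    -0.05]
  [  -0.25    -0.05     0.60]
d = (I − A) x:
  d_1 = (+0.70)·1000 + (-0.05)·1000 + (-0.25)·1800 = 200.000
  d_2 = (-0.15)·1000 + (+0.85)·1000 + (-0.05)·1800 = 610.000
  d_3 = (-0.25)·1000 + (-0.05)·1000 + (+0.60)·1800 = 780.000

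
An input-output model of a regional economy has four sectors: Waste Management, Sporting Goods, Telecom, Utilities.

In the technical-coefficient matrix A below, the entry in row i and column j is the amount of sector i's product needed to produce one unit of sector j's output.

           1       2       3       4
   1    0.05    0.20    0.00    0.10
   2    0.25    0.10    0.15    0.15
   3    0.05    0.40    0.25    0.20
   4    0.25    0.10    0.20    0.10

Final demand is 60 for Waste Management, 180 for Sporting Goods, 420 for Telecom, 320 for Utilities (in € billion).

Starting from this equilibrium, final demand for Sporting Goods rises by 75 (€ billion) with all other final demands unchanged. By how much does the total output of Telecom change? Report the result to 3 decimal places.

Δx_3 = 68.453

I − A =
  [   0.95    -0.20     0.00    -0.10]
  [  -0.25     0.90    -0.15    -0.15]
  [  -0.05    -0.40     0.75    -0.20]
  [  -0.25    -0.10    -0.20     0.90]
Compute the cofactors C_ij = (−1)^(i+j)·(3×3 minor ij) of I−A; the adjugate is their transpose:
adj(I−A) = Cᵀ =
  [ 0.491250   0.142500   0.052500   0.090000]
  [ 0.202625   0.583500   0.158000   0.154875]
  [ 0.194750   0.370500   0.677750   0.234000]
  [ 0.202250   0.186750   0.182750   0.545250]
det(I−A) = Σ_j (I−A)_1j·C_1j = (0.95)(0.491250) + (-0.20)(0.202625) + (0.00)(0.194750) + (-0.10)(0.202250) = 0.4059375
(I − A)⁻¹ = adj(I−A) / det(I−A) ≈
  [   1.2102     0.3510     0.1293     0.2217]
  [   0.4992     1.4374     0.3892     0.3815]
  [   0.4798     0.9127     1.6696     0.5764]
  [   0.4982     0.4600     0.4502     1.3432]
Δx = (I − A)⁻¹ Δd with Δd having +75 in the Sporting Goods component and 0 elsewhere.
So Δx_3 = L_32 · (+75), where L_32 = adj(I−A)_32 / det(I−A) = 0.370500 / 0.4059375.
Δx_3 = 0.370500 × (+75) / 0.4059375 = 27.7875 / 0.4059375 ≈ 68.453.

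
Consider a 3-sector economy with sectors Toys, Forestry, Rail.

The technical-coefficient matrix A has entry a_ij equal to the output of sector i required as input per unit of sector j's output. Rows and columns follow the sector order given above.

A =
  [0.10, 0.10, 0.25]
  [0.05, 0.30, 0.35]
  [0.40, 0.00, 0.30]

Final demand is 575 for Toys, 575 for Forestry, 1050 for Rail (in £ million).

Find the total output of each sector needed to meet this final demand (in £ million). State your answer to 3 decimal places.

x_1 = 1534.653, x_2 = 2119.519, x_3 = 2376.945

I − A =
  [   0.90    -0.10    -0.25]
  [  -0.05     0.70    -0.35]
  [  -0.40     0.00     0.70]
Cofactors of I−A, C_ij = (−1)^(i+j)·(minor ij) (rows/columns in the sector order above):
  C_11 = (0.70)(0.70) − (-0.35)(0.00) = 0.4900
  C_12 = −[(-0.05)(0.70) − (-0.35)(-0.40)] = 0.1750
  C_13 = (-0.05)(0.00) − (0.70)(-0.40) = 0.2800
  C_21 = −[(-0.10)(0.70) − (-0.25)(0.00)] = 0.0700
  C_22 = (0.90)(0.70) − (-0.25)(-0.40) = 0.5300
  C_23 = −[(0.90)(0.00) − (-0.10)(-0.40)] = 0.0400
  C_31 = (-0.10)(-0.35) − (-0.25)(0.70) = 0.2100
  C_32 = −[(0.90)(-0.35) − (-0.25)(-0.05)] = 0.3275
  C_33 = (0.90)(0.70) − (-0.10)(-0.05) = 0.6250
det(I−A) = Σ_j (I−A)_1j·C_1j = (0.90)(0.4900) + (-0.10)(0.1750) + (-0.25)(0.2800) = 0.3535
adj(I−A) = Cᵀ =
  [ 0.4900   0.0700   0.2100]
  [ 0.1750   0.5300   0.3275]
  [ 0.2800   0.0400   0.6250]
(I − A)⁻¹ = adj(I−A) / det(I−A) ≈
  [   1.3861     0.1980     0.5941]
  [   0.4950     1.4993     0.9264]
  [   0.7921     0.1132     1.7680]
x = (I − A)⁻¹ d = adj(I−A)·d / det(I−A), with det(I−A) = 0.3535:
  x_1 = (0.4900·575 + 0.0700·575 + 0.2100·1050) / 0.3535 = 542.50 / 0.3535 ≈ 1534.653
  x_2 = (0.1750·575 + 0.5300·575 + 0.3275·1050) / 0.3535 = 749.25 / 0.3535 ≈ 2119.519
  x_3 = (0.2800·575 + 0.0400·575 + 0.6250·1050) / 0.3535 = 840.25 / 0.3535 ≈ 2376.945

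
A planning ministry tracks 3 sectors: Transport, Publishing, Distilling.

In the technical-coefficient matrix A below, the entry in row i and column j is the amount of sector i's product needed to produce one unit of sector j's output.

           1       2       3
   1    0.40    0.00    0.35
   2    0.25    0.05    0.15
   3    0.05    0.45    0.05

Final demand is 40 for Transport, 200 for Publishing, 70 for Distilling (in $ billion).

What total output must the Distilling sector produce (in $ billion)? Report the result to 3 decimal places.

x_3 = 225.393

I − A =
  [   0.60     0.00    -0.35]
  [  -0.25     0.95    -0.15]
  [  -0.05    -0.45     0.95]
Cofactors of I−A, C_ij = (−1)^(i+j)·(minor ij) (rows/columns in the sector order above):
  C_11 = (0.95)(0.95) − (-0.15)(-0.45) = 0.8350
  C_12 = −[(-0.25)(0.95) − (-0.15)(-0.05)] = 0.2450
  C_13 = (-0.25)(-0.45) − (0.95)(-0.05) = 0.1600
  C_21 = −[(0.00)(0.95) − (-0.35)(-0.45)] = 0.1575
  C_22 = (0.60)(0.95) − (-0.35)(-0.05) = 0.5525
  C_23 = −[(0.60)(-0.45) − (0.00)(-0.05)] = 0.2700
  C_31 = (0.00)(-0.15) − (-0.35)(0.95) = 0.3325
  C_32 = −[(0.60)(-0.15) − (-0.35)(-0.25)] = 0.1775
  C_33 = (0.60)(0.95) − (0.00)(-0.25) = 0.5700
det(I−A) = Σ_j (I−A)_1j·C_1j = (0.60)(0.8350) + (0.00)(0.2450) + (-0.35)(0.1600) = 0.4450
adj(I−A) = Cᵀ =
  [ 0.8350   0.1575   0.3325]
  [ 0.2450   0.5525   0.1775]
  [ 0.1600   0.2700   0.5700]
(I − A)⁻¹ = adj(I−A) / det(I−A) ≈
  [   1.8764     0.3539     0.7472]
  [   0.5506     1.2416     0.3989]
  [   0.3596     0.6067     1.2809]
x = (I − A)⁻¹ d = adj(I−A)·d / det(I−A), with det(I−A) = 0.4450:
  x_1 = (0.8350·40 + 0.1575·200 + 0.3325·70) / 0.4450 = 88.175 / 0.4450 ≈ 198.146
  x_2 = (0.2450·40 + 0.5525·200 + 0.1775·70) / 0.4450 = 132.725 / 0.4450 ≈ 298.258
  x_3 = (0.1600·40 + 0.2700·200 + 0.5700·70) / 0.4450 = 100.30 / 0.4450 ≈ 225.393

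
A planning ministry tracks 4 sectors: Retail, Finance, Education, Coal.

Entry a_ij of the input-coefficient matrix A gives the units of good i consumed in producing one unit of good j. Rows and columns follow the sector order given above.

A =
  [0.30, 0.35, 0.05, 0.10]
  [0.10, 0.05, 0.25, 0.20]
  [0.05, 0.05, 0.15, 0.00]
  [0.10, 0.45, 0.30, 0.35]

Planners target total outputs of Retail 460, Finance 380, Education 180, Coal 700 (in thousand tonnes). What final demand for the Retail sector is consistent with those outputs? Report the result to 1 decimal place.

d_1 = 110.0

I − A =
  [   0.70    -0.35    -0.05    -0.10]
  [  -0.10     0.95    -0.25    -0.20]
  [  -0.05    -0.05     0.85     0.00]
  [  -0.10    -0.45    -0.30     0.65]
d = (I − A) x:
  d_1 = (+0.70)·460 + (-0.35)·380 + (-0.05)·180 + (-0.10)·700 = 110.0
  d_2 = (-0.10)·460 + (+0.95)·380 + (-0.25)·180 + (-0.20)·700 = 130.0
  d_3 = (-0.05)·460 + (-0.05)·380 + (+0.85)·180 + (+0.00)·700 = 111.0
  d_4 = (-0.10)·460 + (-0.45)·380 + (-0.30)·180 + (+0.65)·700 = 184.0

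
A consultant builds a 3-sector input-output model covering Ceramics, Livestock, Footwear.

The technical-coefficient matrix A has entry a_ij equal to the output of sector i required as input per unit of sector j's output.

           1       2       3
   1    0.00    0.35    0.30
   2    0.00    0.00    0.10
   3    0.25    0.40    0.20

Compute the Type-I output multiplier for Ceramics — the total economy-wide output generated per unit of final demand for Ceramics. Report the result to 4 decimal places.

m_1 = 1.5305

I − A =
  [   1.00    -0.35    -0.30]
  [   0.00     1.00    -0.10]
  [  -0.25    -0.40     0.80]
Cofactors of I−A, C_ij = (−1)^(i+j)·(minor ij) (rows/columns in the sector order above):
  C_11 = (1.00)(0.80) − (-0.10)(-0.40) = 0.7600
  C_12 = −[(0.00)(0.80) − (-0.10)(-0.25)] = 0.0250
  C_13 = (0.00)(-0.40) − (1.00)(-0.25) = 0.2500
  C_21 = −[(-0.35)(0.80) − (-0.30)(-0.40)] = 0.4000
  C_22 = (1.00)(0.80) − (-0.30)(-0.25) = 0.7250
  C_23 = −[(1.00)(-0.40) − (-0.35)(-0.25)] = 0.4875
  C_31 = (-0.35)(-0.10) − (-0.30)(1.00) = 0.3350
  C_32 = −[(1.00)(-0.10) − (-0.30)(0.00)] = 0.1000
  C_33 = (1.00)(1.00) − (-0.35)(0.00) = 1.0000
det(I−A) = Σ_j (I−A)_1j·C_1j = (1.00)(0.7600) + (-0.35)(0.0250) + (-0.30)(0.2500) = 0.67625
adj(I−A) = Cᵀ =
  [ 0.7600   0.4000   0.3350]
  [ 0.0250   0.7250   0.1000]
  [ 0.2500   0.4875   1.0000]
(I − A)⁻¹ = adj(I−A) / det(I−A) ≈
  [   1.12384     0.59150     0.49538]
  [   0.03697     1.07209     0.14787]
  [   0.36969     0.72089     1.47874]
The output multiplier for sector j is the column-j sum of the Leontief inverse (I − A)⁻¹ = adj(I−A) / det(I−A).
Column 1 of adj(I−A): (0.7600, 0.0250, 0.2500); det(I−A) = 0.67625.
m_1 = (0.7600 + 0.0250 + 0.2500) / 0.67625 = 1.035 / 0.67625 ≈ 1.5305.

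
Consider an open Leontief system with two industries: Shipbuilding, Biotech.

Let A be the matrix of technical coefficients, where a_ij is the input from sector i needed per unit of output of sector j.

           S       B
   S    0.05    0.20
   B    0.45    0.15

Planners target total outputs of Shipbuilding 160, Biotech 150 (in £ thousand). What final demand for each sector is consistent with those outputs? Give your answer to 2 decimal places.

d_S = 122.00, d_B = 55.50

I − A =
  [   0.95    -0.20]
  [  -0.45     0.85]
d = (I − A) x:
  d_S = (+0.95)·160 + (-0.20)·150 = 122.00
  d_B = (-0.45)·160 + (+0.85)·150 = 55.50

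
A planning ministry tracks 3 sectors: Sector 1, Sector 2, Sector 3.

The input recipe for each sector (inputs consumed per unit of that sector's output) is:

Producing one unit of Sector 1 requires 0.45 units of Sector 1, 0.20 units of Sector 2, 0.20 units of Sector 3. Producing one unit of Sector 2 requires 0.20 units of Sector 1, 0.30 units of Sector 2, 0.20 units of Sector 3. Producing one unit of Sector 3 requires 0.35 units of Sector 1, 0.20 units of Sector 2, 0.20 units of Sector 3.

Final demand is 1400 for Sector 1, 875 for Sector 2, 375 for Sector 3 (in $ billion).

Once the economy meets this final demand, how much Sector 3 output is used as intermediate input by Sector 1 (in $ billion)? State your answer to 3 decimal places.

z_31 = 1132.377

I − A =
  [   0.55    -0.20    -0.35]
  [  -0.20     0.70    -0.20]
  [  -0.20    -0.20     0.80]
Cofactors of I−A, C_ij = (−1)^(i+j)·(minor ij) (rows/columns in the sector order above):
  C_11 = (0.70)(0.80) − (-0.20)(-0.20) = 0.5200
  C_12 = −[(-0.20)(0.80) − (-0.20)(-0.20)] = 0.2000
  C_13 = (-0.20)(-0.20) − (0.70)(-0.20) = 0.1800
  C_21 = −[(-0.20)(0.80) − (-0.35)(-0.20)] = 0.2300
  C_22 = (0.55)(0.80) − (-0.35)(-0.20) = 0.3700
  C_23 = −[(0.55)(-0.20) − (-0.20)(-0.20)] = 0.1500
  C_31 = (-0.20)(-0.20) − (-0.35)(0.70) = 0.2850
  C_32 = −[(0.55)(-0.20) − (-0.35)(-0.20)] = 0.1800
  C_33 = (0.55)(0.70) − (-0.20)(-0.20) = 0.3450
det(I−A) = Σ_j (I−A)_1j·C_1j = (0.55)(0.5200) + (-0.20)(0.2000) + (-0.35)(0.1800) = 0.1830
adj(I−A) = Cᵀ =
  [ 0.5200   0.2300   0.2850]
  [ 0.2000   0.3700   0.1800]
  [ 0.1800   0.1500   0.3450]
(I − A)⁻¹ = adj(I−A) / det(I−A) ≈
  [   2.8415     1.2568     1.5574]
  [   1.0929     2.0219     0.9836]
  [   0.9836     0.8197     1.8852]
First solve x = (I − A)⁻¹ d = adj(I−A)·d / det(I−A); in particular x_1 = (0.5200·1400 + 0.2300·875 + 0.2850·375) / 0.1830 = 1036.125 / 0.1830 ≈ 5661.88525.
Intermediate flow from 3 to 1: z_31 = a_31 · x_1 = 0.20 × 1036.125 / 0.1830 = 207.225 / 0.1830 ≈ 1132.377.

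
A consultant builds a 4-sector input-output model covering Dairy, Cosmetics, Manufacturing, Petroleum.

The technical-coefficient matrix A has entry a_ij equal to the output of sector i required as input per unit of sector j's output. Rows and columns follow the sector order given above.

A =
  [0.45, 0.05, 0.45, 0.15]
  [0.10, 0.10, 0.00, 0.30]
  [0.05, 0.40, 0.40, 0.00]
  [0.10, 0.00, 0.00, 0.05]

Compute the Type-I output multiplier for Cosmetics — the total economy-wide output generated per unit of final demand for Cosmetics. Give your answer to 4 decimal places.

m_2 = 3.1020

I − A =
  [   0.55    -0.05    -0.45    -0.15]
  [  -0.10     0.90     0.00    -0.30]
  [  -0.05    -0.40     0.60     0.00]
  [  -0.10     0.00     0.00     0.95]
Compute the cofactors C_ij = (−1)^(i+j)·(3×3 minor ij) of I−A; the adjugate is their transpose:
adj(I−A) = Cᵀ =
  [ 0.513000   0.199500   0.384750   0.144000]
  [ 0.075000   0.283125   0.056250   0.101250]
  [ 0.092750   0.205375   0.450500   0.079500]
  [ 0.054000   0.021000   0.040500   0.255750]
det(I−A) = Σ_j (I−A)_1j·C_1j = (0.55)(0.513000) + (-0.05)(0.075000) + (-0.45)(0.092750) + (-0.15)(0.054000) = 0.2285625
(I − A)⁻¹ = adj(I−A) / det(I−A) ≈
  [   2.24446     0.87285     1.68335     0.63002]
  [   0.32814     1.23872     0.24610     0.44299]
  [   0.40580     0.89855     1.97101     0.34783]
  [   0.23626     0.09188     0.17719     1.11895]
The output multiplier for sector j is the column-j sum of the Leontief inverse (I − A)⁻¹ = adj(I−A) / det(I−A).
Column 2 of adj(I−A): (0.199500, 0.283125, 0.205375, 0.021000); det(I−A) = 0.2285625.
m_2 = (0.199500 + 0.283125 + 0.205375 + 0.021000) / 0.2285625 = 0.709 / 0.2285625 ≈ 3.1020.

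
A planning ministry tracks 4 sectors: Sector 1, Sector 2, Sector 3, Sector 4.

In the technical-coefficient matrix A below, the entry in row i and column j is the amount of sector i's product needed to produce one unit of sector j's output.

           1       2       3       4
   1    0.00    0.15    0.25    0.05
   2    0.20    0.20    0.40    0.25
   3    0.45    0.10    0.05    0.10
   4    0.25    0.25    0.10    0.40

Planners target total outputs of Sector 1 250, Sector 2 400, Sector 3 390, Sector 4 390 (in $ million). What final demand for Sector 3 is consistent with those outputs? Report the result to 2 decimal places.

I − A =
  [   1.00    -0.15    -0.25    -0.05]
  [  -0.20     0.80    -0.40    -0.25]
  [  -0.45    -0.10     0.95    -0.10]
  [  -0.25    -0.25    -0.10     0.60]
d = (I − A) x:
  d_1 = (+1.00)·250 + (-0.15)·400 + (-0.25)·390 + (-0.05)·390 = 73.00
  d_2 = (-0.20)·250 + (+0.80)·400 + (-0.40)·390 + (-0.25)·390 = 16.50
  d_3 = (-0.45)·250 + (-0.10)·400 + (+0.95)·390 + (-0.10)·390 = 179.00
  d_4 = (-0.25)·250 + (-0.25)·400 + (-0.10)·390 + (+0.60)·390 = 32.50

d_3 = 179.00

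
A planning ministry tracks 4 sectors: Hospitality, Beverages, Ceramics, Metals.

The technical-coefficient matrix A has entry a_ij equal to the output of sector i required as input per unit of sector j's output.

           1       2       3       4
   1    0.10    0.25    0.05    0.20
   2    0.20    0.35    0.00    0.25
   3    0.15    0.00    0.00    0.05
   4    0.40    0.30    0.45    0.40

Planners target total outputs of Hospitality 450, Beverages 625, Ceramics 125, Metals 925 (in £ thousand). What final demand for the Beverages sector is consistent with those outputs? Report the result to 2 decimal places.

I − A =
  [   0.90    -0.25    -0.05    -0.20]
  [  -0.20     0.65     0.00    -0.25]
  [  -0.15     0.00     1.00    -0.05]
  [  -0.40    -0.30    -0.45     0.60]
d = (I − A) x:
  d_1 = (+0.90)·450 + (-0.25)·625 + (-0.05)·125 + (-0.20)·925 = 57.50
  d_2 = (-0.20)·450 + (+0.65)·625 + (+0.00)·125 + (-0.25)·925 = 85.00
  d_3 = (-0.15)·450 + (+0.00)·625 + (+1.00)·125 + (-0.05)·925 = 11.25
  d_4 = (-0.40)·450 + (-0.30)·625 + (-0.45)·125 + (+0.60)·925 = 131.25

d_2 = 85.00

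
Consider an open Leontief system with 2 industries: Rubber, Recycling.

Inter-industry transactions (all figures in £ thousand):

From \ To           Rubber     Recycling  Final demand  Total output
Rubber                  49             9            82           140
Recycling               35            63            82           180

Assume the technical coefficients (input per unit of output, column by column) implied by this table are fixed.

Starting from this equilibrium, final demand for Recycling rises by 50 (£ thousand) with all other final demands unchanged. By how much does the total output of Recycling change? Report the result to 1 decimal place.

Technical coefficients a_ij = z_ij / X_j:
  a_11 = 49/140 = 0.35, a_21 = 35/140 = 0.25
  a_12 = 9/180 = 0.05, a_22 = 63/180 = 0.35
I − A =
  [   0.65    -0.05]
  [  -0.25     0.65]
det(I−A) = (0.65)(0.65) − (-0.05)(-0.25) = 0.4100
adj(I−A) = [[0.65, 0.05], [0.25, 0.65]]
(I − A)⁻¹ = adj(I−A) / det(I−A) ≈
  [   1.5854     0.1220]
  [   0.6098     1.5854]
Δx = (I − A)⁻¹ Δd with Δd having +50 in the Recycling component and 0 elsewhere.
So Δx_2 = L_22 · (+50), where L_22 = adj(I−A)_22 / det(I−A) = 0.65 / 0.4100.
Δx_2 = 0.65 × (+50) / 0.4100 = 32.50 / 0.4100 ≈ 79.3.

Δx_2 = 79.3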